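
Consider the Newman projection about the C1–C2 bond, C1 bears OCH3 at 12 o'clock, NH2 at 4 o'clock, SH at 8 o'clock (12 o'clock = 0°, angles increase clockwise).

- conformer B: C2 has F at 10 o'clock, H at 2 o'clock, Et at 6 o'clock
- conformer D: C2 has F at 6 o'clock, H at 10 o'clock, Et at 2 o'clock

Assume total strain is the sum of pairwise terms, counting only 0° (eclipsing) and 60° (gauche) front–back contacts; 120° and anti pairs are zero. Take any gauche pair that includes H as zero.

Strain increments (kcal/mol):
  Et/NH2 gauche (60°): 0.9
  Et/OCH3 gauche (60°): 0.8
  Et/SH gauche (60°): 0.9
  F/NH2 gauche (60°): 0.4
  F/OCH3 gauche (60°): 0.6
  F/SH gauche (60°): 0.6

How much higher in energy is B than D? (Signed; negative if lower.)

B (staggered): OCH3(0°)/F(300°) gauche 0.6; NH2(120°)/Et(180°) gauche 0.9; SH(240°)/F(300°) gauche 0.6; SH(240°)/Et(180°) gauche 0.9 → 3.0 kcal/mol.
D (staggered): OCH3(0°)/Et(60°) gauche 0.8; NH2(120°)/F(180°) gauche 0.4; NH2(120°)/Et(60°) gauche 0.9; SH(240°)/F(180°) gauche 0.6 → 2.7 kcal/mol.
E(B) − E(D) = 3.0 − 2.7 = +0.3 kcal/mol.

+0.3 kcal/mol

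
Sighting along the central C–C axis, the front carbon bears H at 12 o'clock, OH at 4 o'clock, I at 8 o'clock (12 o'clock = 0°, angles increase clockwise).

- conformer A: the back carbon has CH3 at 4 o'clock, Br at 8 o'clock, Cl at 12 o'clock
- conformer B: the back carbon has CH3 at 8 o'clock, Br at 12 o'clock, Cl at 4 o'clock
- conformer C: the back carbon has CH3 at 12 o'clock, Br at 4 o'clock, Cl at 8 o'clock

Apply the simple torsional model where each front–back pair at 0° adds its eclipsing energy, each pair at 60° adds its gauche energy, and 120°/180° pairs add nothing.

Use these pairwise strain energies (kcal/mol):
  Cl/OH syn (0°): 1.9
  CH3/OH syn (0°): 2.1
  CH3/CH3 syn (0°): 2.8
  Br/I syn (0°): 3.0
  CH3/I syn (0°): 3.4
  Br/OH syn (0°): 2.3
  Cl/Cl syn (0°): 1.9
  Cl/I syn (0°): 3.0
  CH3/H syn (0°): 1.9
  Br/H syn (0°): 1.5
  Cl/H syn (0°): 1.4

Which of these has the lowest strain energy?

A (eclipsed): H(0°)/Cl(0°) eclipsed 1.4; OH(120°)/CH3(120°) eclipsed 2.1; I(240°)/Br(240°) eclipsed 3.0 → 6.5 kcal/mol.
B (eclipsed): H(0°)/Br(0°) eclipsed 1.5; OH(120°)/Cl(120°) eclipsed 1.9; I(240°)/CH3(240°) eclipsed 3.4 → 6.8 kcal/mol.
C (eclipsed): H(0°)/CH3(0°) eclipsed 1.9; OH(120°)/Br(120°) eclipsed 2.3; I(240°)/Cl(240°) eclipsed 3.0 → 7.2 kcal/mol.
A has the lowest total (6.5 kcal/mol).

A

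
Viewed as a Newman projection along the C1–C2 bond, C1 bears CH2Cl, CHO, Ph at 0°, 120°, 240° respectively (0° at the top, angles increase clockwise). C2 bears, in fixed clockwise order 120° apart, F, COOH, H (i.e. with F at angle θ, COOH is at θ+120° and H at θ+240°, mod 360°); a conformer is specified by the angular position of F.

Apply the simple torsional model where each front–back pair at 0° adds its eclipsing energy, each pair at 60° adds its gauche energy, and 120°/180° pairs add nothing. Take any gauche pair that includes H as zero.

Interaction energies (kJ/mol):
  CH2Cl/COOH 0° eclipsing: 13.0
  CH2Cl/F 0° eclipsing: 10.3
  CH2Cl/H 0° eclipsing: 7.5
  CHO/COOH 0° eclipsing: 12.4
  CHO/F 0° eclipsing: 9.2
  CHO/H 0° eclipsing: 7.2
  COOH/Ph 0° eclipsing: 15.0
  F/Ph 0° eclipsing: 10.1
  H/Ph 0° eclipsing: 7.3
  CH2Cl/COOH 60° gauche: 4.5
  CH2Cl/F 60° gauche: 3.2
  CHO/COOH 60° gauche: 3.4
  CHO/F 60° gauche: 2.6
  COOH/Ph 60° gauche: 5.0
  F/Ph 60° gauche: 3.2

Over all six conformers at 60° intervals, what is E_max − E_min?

F at 0° (eclipsed): CH2Cl(0°)/F(0°) eclipsed 10.3; CHO(120°)/COOH(120°) eclipsed 12.4; Ph(240°)/H(240°) eclipsed 7.3 → 30.0 kJ/mol.
F at 60° (staggered): CH2Cl(0°)/F(60°) gauche 3.2; CHO(120°)/F(60°) gauche 2.6; CHO(120°)/COOH(180°) gauche 3.4; Ph(240°)/COOH(180°) gauche 5.0 → 14.2 kJ/mol.
F at 120° (eclipsed): CH2Cl(0°)/H(0°) eclipsed 7.5; CHO(120°)/F(120°) eclipsed 9.2; Ph(240°)/COOH(240°) eclipsed 15.0 → 31.7 kJ/mol.
F at 180° (staggered): CH2Cl(0°)/COOH(300°) gauche 4.5; CHO(120°)/F(180°) gauche 2.6; Ph(240°)/F(180°) gauche 3.2; Ph(240°)/COOH(300°) gauche 5.0 → 15.3 kJ/mol.
F at 240° (eclipsed): CH2Cl(0°)/COOH(0°) eclipsed 13.0; CHO(120°)/H(120°) eclipsed 7.2; Ph(240°)/F(240°) eclipsed 10.1 → 30.3 kJ/mol.
F at 300° (staggered): CH2Cl(0°)/F(300°) gauche 3.2; CH2Cl(0°)/COOH(60°) gauche 4.5; CHO(120°)/COOH(60°) gauche 3.4; Ph(240°)/F(300°) gauche 3.2 → 14.3 kJ/mol.
Max at 120° (31.7 kJ/mol), min at 60° (14.2 kJ/mol); barrier = 17.5 kJ/mol.

17.5 kJ/mol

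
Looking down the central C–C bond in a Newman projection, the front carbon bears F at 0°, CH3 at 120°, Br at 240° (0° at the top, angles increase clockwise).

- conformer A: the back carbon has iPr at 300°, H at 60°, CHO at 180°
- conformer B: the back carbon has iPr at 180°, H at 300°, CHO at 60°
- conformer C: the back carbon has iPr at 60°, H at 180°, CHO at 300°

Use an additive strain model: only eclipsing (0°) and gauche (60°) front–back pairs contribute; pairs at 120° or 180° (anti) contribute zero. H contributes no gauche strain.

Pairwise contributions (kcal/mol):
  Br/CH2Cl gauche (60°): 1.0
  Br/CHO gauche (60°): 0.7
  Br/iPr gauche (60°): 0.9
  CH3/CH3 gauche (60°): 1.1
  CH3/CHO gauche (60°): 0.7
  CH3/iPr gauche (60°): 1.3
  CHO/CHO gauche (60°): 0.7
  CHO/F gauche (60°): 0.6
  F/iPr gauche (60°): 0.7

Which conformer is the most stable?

A is staggered. F at 0° is gauche with iPr at 300° (0.7); CH3 at 120° is gauche with CHO at 180° (0.7); Br at 240° is gauche with iPr at 300° (0.9); Br at 240° is gauche with CHO at 180° (0.7). Total 3.0 kcal/mol.
B is staggered. F at 0° is gauche with CHO at 60° (0.6); CH3 at 120° is gauche with iPr at 180° (1.3); CH3 at 120° is gauche with CHO at 60° (0.7); Br at 240° is gauche with iPr at 180° (0.9). Total 3.5 kcal/mol.
C is staggered. F at 0° is gauche with iPr at 60° (0.7); F at 0° is gauche with CHO at 300° (0.6); CH3 at 120° is gauche with iPr at 60° (1.3); Br at 240° is gauche with CHO at 300° (0.7). Total 3.3 kcal/mol.
A has the lowest total (3.0 kcal/mol).

A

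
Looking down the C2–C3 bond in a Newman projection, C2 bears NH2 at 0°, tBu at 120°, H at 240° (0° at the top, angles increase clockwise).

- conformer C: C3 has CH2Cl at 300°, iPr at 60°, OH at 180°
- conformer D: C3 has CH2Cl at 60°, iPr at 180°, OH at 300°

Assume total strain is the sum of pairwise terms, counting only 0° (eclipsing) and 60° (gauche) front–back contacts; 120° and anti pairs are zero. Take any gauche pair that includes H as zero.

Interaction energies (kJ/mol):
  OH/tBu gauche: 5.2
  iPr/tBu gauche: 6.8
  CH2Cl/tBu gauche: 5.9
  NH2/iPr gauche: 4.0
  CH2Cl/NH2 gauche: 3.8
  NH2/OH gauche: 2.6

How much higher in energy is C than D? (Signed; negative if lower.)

C (staggered): NH2(0°)/CH2Cl(300°) gauche 3.8; NH2(0°)/iPr(60°) gauche 4.0; tBu(120°)/iPr(60°) gauche 6.8; tBu(120°)/OH(180°) gauche 5.2 → 19.8 kJ/mol.
D (staggered): NH2(0°)/CH2Cl(60°) gauche 3.8; NH2(0°)/OH(300°) gauche 2.6; tBu(120°)/CH2Cl(60°) gauche 5.9; tBu(120°)/iPr(180°) gauche 6.8 → 19.1 kJ/mol.
E(C) − E(D) = 19.8 − 19.1 = +0.7 kJ/mol.

+0.7 kJ/mol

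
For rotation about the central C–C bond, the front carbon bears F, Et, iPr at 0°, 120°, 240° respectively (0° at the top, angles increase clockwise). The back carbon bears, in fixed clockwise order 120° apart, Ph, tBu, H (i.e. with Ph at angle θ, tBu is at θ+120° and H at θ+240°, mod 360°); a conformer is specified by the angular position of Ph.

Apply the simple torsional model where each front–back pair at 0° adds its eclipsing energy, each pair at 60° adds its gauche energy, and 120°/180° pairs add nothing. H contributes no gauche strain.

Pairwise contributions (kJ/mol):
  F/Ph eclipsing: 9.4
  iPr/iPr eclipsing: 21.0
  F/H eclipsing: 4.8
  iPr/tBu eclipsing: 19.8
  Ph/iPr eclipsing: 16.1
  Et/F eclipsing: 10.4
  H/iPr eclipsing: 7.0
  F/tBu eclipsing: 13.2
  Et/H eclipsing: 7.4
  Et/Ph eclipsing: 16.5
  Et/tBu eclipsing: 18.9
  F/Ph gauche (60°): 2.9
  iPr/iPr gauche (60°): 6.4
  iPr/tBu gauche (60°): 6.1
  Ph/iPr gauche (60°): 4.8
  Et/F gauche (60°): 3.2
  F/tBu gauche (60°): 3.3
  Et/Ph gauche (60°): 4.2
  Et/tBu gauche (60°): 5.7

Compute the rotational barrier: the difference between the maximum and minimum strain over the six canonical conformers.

Ph at 0° (eclipsed): F(0°)/Ph(0°) eclipsed 9.4; Et(120°)/tBu(120°) eclipsed 18.9; iPr(240°)/H(240°) eclipsed 7.0 → 35.3 kJ/mol.
Ph at 60° (staggered): F(0°)/Ph(60°) gauche 2.9; Et(120°)/Ph(60°) gauche 4.2; Et(120°)/tBu(180°) gauche 5.7; iPr(240°)/tBu(180°) gauche 6.1 → 18.9 kJ/mol.
Ph at 120° (eclipsed): F(0°)/H(0°) eclipsed 4.8; Et(120°)/Ph(120°) eclipsed 16.5; iPr(240°)/tBu(240°) eclipsed 19.8 → 41.1 kJ/mol.
Ph at 180° (staggered): F(0°)/tBu(300°) gauche 3.3; Et(120°)/Ph(180°) gauche 4.2; iPr(240°)/Ph(180°) gauche 4.8; iPr(240°)/tBu(300°) gauche 6.1 → 18.4 kJ/mol.
Ph at 240° (eclipsed): F(0°)/tBu(0°) eclipsed 13.2; Et(120°)/H(120°) eclipsed 7.4; iPr(240°)/Ph(240°) eclipsed 16.1 → 36.7 kJ/mol.
Ph at 300° (staggered): F(0°)/Ph(300°) gauche 2.9; F(0°)/tBu(60°) gauche 3.3; Et(120°)/tBu(60°) gauche 5.7; iPr(240°)/Ph(300°) gauche 4.8 → 16.7 kJ/mol.
Max at 120° (41.1 kJ/mol), min at 300° (16.7 kJ/mol); barrier = 24.4 kJ/mol.

24.4 kJ/mol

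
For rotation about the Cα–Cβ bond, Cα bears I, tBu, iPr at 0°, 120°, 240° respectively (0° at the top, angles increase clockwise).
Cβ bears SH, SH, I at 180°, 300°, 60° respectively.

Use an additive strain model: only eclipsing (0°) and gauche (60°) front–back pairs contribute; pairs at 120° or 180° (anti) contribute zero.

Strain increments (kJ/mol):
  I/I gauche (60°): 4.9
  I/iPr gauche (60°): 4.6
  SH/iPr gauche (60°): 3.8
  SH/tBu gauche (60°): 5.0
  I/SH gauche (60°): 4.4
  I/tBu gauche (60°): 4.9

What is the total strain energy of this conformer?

This conformer (staggered): I(0°)/SH(300°) gauche 4.4; I(0°)/I(60°) gauche 4.9; tBu(120°)/SH(180°) gauche 5.0; tBu(120°)/I(60°) gauche 4.9; iPr(240°)/SH(180°) gauche 3.8; iPr(240°)/SH(300°) gauche 3.8 → 26.8 kJ/mol.

26.8 kJ/mol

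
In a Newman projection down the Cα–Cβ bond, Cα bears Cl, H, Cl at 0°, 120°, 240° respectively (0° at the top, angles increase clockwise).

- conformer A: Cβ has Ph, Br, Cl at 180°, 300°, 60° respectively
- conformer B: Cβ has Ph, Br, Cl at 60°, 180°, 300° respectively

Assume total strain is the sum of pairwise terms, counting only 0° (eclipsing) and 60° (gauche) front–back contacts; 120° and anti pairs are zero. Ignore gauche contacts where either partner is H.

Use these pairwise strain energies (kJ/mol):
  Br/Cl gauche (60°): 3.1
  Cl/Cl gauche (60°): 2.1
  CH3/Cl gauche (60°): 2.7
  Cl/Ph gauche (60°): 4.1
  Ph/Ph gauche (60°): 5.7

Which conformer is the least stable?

A

A is staggered. Cl at 0° is gauche with Br at 300° (3.1); Cl at 0° is gauche with Cl at 60° (2.1); Cl at 240° is gauche with Ph at 180° (4.1); Cl at 240° is gauche with Br at 300° (3.1). Total 12.4 kJ/mol.
B is staggered. Cl at 0° is gauche with Ph at 60° (4.1); Cl at 0° is gauche with Cl at 300° (2.1); Cl at 240° is gauche with Br at 180° (3.1); Cl at 240° is gauche with Cl at 300° (2.1). Total 11.4 kJ/mol.
A has the highest total (12.4 kJ/mol).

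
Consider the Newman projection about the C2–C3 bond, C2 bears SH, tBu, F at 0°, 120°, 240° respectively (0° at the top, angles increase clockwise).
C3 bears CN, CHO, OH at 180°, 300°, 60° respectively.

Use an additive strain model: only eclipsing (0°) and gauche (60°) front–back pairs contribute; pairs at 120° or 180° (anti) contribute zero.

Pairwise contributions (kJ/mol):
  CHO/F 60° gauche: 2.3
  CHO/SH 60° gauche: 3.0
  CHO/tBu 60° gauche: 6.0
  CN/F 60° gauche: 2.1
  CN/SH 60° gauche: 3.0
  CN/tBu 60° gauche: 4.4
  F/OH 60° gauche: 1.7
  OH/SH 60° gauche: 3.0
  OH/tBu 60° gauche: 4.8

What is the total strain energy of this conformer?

19.6 kJ/mol

This conformer (staggered): SH–CHO gauche, SH–OH gauche, tBu–CN gauche, tBu–OH gauche, F–CN gauche, F–CHO gauche; 3.0 + 3.0 + 4.4 + 4.8 + 2.1 + 2.3 = 19.6 kJ/mol.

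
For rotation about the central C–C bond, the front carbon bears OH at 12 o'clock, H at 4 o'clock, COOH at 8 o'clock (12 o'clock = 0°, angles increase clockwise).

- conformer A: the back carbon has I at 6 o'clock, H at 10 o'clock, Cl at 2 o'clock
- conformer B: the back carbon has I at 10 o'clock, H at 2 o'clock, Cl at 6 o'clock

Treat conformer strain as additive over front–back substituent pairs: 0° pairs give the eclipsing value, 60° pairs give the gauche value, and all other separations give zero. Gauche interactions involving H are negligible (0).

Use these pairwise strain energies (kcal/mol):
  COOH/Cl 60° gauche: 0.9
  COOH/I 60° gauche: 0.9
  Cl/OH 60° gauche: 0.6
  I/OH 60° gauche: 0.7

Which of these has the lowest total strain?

A is staggered. OH at 0° is gauche with Cl at 60° (0.6); COOH at 240° is gauche with I at 180° (0.9). Total 1.5 kcal/mol.
B is staggered. OH at 0° is gauche with I at 300° (0.7); COOH at 240° is gauche with I at 300° (0.9); COOH at 240° is gauche with Cl at 180° (0.9). Total 2.5 kcal/mol.
A has the lowest total (1.5 kcal/mol).

A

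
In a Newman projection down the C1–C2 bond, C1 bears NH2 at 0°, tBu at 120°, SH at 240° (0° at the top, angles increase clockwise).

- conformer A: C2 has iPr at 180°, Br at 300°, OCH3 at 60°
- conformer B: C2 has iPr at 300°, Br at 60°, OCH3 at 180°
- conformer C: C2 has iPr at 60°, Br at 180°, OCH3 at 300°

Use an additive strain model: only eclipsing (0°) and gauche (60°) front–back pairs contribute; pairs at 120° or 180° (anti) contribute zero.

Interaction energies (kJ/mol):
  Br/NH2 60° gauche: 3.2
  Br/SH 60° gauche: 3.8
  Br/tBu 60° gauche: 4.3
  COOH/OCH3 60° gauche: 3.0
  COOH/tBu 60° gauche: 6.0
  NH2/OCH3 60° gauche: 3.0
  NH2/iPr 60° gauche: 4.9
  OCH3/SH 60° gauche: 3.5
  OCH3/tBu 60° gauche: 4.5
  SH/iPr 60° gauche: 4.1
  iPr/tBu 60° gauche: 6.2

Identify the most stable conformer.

A (staggered): NH2–Br gauche, NH2–OCH3 gauche, tBu–iPr gauche, tBu–OCH3 gauche, SH–iPr gauche, SH–Br gauche; 3.2 + 3.0 + 6.2 + 4.5 + 4.1 + 3.8 = 24.8 kJ/mol.
B (staggered): NH2–iPr gauche, NH2–Br gauche, tBu–Br gauche, tBu–OCH3 gauche, SH–iPr gauche, SH–OCH3 gauche; 4.9 + 3.2 + 4.3 + 4.5 + 4.1 + 3.5 = 24.5 kJ/mol.
C (staggered): NH2–iPr gauche, NH2–OCH3 gauche, tBu–iPr gauche, tBu–Br gauche, SH–Br gauche, SH–OCH3 gauche; 4.9 + 3.0 + 6.2 + 4.3 + 3.8 + 3.5 = 25.7 kJ/mol.
B has the lowest total (24.5 kJ/mol).

B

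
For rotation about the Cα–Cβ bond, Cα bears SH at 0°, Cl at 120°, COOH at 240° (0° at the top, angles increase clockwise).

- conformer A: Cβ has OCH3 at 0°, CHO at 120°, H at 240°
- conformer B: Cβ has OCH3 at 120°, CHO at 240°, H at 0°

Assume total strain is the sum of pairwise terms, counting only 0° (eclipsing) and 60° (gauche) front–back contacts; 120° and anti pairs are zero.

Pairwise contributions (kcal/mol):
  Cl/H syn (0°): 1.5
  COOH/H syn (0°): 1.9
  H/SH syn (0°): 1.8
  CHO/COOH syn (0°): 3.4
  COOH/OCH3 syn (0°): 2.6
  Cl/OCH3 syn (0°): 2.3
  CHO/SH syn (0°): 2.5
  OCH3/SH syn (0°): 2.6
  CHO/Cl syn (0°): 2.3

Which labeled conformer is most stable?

A

A (eclipsed): SH(0°)/OCH3(0°) eclipsed 2.6; Cl(120°)/CHO(120°) eclipsed 2.3; COOH(240°)/H(240°) eclipsed 1.9 → 6.8 kcal/mol.
B (eclipsed): SH(0°)/H(0°) eclipsed 1.8; Cl(120°)/OCH3(120°) eclipsed 2.3; COOH(240°)/CHO(240°) eclipsed 3.4 → 7.5 kcal/mol.
A has the lowest total (6.8 kcal/mol).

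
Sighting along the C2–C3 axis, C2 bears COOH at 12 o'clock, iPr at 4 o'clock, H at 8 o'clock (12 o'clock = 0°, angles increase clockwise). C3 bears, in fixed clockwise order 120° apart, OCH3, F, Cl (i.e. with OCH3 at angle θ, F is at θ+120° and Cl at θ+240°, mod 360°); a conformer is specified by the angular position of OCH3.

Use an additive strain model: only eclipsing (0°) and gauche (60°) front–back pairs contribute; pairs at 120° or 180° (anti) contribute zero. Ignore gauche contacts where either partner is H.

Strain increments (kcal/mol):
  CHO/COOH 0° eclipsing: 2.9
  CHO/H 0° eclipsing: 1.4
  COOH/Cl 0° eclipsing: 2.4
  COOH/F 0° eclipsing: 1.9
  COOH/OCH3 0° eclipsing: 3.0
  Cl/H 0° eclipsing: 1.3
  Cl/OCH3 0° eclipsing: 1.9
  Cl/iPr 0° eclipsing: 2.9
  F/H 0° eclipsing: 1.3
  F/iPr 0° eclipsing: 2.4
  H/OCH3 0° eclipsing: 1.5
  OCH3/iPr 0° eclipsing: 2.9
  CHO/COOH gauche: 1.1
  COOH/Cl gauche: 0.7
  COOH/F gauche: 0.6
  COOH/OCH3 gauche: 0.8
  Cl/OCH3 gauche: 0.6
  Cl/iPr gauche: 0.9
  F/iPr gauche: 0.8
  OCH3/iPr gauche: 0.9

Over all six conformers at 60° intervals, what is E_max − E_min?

OCH3 at 0° (eclipsed): COOH(0°)/OCH3(0°) eclipsed 3.0; iPr(120°)/F(120°) eclipsed 2.4; H(240°)/Cl(240°) eclipsed 1.3 → 6.7 kcal/mol.
OCH3 at 60° (staggered): COOH(0°)/OCH3(60°) gauche 0.8; COOH(0°)/Cl(300°) gauche 0.7; iPr(120°)/OCH3(60°) gauche 0.9; iPr(120°)/F(180°) gauche 0.8 → 3.2 kcal/mol.
OCH3 at 120° (eclipsed): COOH(0°)/Cl(0°) eclipsed 2.4; iPr(120°)/OCH3(120°) eclipsed 2.9; H(240°)/F(240°) eclipsed 1.3 → 6.6 kcal/mol.
OCH3 at 180° (staggered): COOH(0°)/F(300°) gauche 0.6; COOH(0°)/Cl(60°) gauche 0.7; iPr(120°)/OCH3(180°) gauche 0.9; iPr(120°)/Cl(60°) gauche 0.9 → 3.1 kcal/mol.
OCH3 at 240° (eclipsed): COOH(0°)/F(0°) eclipsed 1.9; iPr(120°)/Cl(120°) eclipsed 2.9; H(240°)/OCH3(240°) eclipsed 1.5 → 6.3 kcal/mol.
OCH3 at 300° (staggered): COOH(0°)/OCH3(300°) gauche 0.8; COOH(0°)/F(60°) gauche 0.6; iPr(120°)/F(60°) gauche 0.8; iPr(120°)/Cl(180°) gauche 0.9 → 3.1 kcal/mol.
Max at 0° (6.7 kcal/mol), min at 180° (3.1 kcal/mol); barrier = 3.6 kcal/mol.

3.6 kcal/mol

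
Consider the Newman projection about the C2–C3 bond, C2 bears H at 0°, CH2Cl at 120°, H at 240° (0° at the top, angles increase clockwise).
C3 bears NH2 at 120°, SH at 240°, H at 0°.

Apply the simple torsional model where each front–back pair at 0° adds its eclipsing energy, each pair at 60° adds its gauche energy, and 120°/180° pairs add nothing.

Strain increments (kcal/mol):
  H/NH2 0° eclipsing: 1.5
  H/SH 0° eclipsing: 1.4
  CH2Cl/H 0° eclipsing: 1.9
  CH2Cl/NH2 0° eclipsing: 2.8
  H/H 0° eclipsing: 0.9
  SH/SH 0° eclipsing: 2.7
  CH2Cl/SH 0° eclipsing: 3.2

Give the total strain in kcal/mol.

This conformer (eclipsed): H(0°)/H(0°) eclipsed 0.9; CH2Cl(120°)/NH2(120°) eclipsed 2.8; H(240°)/SH(240°) eclipsed 1.4 → 5.1 kcal/mol.

5.1 kcal/mol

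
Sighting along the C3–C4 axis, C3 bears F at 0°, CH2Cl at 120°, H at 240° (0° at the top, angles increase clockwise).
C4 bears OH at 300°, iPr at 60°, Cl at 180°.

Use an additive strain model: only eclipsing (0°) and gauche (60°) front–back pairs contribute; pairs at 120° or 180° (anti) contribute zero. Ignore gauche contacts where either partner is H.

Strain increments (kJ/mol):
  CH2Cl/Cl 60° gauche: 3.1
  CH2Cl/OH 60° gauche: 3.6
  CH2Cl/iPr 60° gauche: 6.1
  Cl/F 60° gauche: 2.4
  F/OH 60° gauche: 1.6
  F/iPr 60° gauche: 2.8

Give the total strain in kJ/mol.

13.6 kJ/mol

This conformer (staggered): F–OH gauche, F–iPr gauche, CH2Cl–iPr gauche, CH2Cl–Cl gauche; 1.6 + 2.8 + 6.1 + 3.1 = 13.6 kJ/mol.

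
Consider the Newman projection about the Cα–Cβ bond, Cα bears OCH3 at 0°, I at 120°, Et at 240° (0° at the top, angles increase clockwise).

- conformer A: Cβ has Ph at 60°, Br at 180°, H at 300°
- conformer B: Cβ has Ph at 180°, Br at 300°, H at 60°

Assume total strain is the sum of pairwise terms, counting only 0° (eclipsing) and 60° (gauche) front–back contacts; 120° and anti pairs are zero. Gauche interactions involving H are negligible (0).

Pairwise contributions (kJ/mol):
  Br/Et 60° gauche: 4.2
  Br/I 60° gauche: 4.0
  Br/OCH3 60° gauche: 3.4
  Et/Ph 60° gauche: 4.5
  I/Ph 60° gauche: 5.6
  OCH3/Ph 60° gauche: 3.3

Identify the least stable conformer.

A (staggered): OCH3–Ph gauche, I–Ph gauche, I–Br gauche, Et–Br gauche; 3.3 + 5.6 + 4.0 + 4.2 = 17.1 kJ/mol.
B (staggered): OCH3–Br gauche, I–Ph gauche, Et–Ph gauche, Et–Br gauche; 3.4 + 5.6 + 4.5 + 4.2 = 17.7 kJ/mol.
B has the highest total (17.7 kJ/mol).

B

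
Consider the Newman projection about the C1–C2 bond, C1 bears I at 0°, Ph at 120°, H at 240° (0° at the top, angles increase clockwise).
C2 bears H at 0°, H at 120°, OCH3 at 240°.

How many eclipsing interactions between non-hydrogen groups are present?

Every eclipsing pair involves H, so the count is 0.

0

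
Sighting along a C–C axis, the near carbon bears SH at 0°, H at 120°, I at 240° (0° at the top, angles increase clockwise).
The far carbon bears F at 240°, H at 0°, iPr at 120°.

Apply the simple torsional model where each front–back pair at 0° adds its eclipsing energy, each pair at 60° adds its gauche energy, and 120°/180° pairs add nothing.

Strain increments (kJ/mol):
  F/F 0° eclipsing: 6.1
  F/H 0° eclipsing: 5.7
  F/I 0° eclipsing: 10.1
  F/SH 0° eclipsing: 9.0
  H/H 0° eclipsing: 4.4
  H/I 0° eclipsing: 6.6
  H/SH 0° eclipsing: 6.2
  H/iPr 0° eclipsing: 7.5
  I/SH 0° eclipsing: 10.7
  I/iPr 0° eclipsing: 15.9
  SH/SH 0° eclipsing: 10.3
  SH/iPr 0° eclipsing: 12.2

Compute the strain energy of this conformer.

23.8 kJ/mol

This conformer (eclipsed): SH–H eclipsed, H–iPr eclipsed, I–F eclipsed; 6.2 + 7.5 + 10.1 = 23.8 kJ/mol.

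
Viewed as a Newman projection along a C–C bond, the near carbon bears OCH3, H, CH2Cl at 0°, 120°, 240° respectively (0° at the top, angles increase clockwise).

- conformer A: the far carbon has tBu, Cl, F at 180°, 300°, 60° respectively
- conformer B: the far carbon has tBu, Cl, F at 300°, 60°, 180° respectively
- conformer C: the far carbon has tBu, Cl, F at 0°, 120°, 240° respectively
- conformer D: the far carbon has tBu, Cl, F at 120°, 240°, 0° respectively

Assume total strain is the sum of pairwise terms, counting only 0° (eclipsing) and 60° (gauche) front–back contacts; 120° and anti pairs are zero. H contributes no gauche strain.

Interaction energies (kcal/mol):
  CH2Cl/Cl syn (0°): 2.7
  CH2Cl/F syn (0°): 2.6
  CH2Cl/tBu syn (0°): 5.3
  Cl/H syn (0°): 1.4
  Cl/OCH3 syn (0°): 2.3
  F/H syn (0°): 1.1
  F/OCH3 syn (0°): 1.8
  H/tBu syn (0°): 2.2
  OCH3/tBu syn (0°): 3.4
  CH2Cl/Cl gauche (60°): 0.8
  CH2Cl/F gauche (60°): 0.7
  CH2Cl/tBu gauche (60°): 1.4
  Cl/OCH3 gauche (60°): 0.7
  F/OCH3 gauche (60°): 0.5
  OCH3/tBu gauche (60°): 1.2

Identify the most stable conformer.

A

A (staggered): OCH3–Cl gauche, OCH3–F gauche, CH2Cl–tBu gauche, CH2Cl–Cl gauche; 0.7 + 0.5 + 1.4 + 0.8 = 3.4 kcal/mol.
B (staggered): OCH3–tBu gauche, OCH3–Cl gauche, CH2Cl–tBu gauche, CH2Cl–F gauche; 1.2 + 0.7 + 1.4 + 0.7 = 4.0 kcal/mol.
C (eclipsed): OCH3–tBu eclipsed, H–Cl eclipsed, CH2Cl–F eclipsed; 3.4 + 1.4 + 2.6 = 7.4 kcal/mol.
D (eclipsed): OCH3–F eclipsed, H–tBu eclipsed, CH2Cl–Cl eclipsed; 1.8 + 2.2 + 2.7 = 6.7 kcal/mol.
A has the lowest total (3.4 kcal/mol).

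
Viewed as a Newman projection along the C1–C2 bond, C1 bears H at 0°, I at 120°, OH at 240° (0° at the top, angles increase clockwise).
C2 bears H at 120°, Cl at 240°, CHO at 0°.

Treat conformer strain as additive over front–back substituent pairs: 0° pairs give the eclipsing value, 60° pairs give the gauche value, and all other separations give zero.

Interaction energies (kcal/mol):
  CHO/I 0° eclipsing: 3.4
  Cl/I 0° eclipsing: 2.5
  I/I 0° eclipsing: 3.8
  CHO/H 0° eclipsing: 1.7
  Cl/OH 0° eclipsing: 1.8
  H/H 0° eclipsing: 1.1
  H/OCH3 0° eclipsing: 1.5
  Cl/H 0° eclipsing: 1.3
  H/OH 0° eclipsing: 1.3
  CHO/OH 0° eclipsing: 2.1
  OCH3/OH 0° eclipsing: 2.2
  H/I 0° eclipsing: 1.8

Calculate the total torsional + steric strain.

This conformer (eclipsed): H(0°)/CHO(0°) eclipsed 1.7; I(120°)/H(120°) eclipsed 1.8; OH(240°)/Cl(240°) eclipsed 1.8 → 5.3 kcal/mol.

5.3 kcal/mol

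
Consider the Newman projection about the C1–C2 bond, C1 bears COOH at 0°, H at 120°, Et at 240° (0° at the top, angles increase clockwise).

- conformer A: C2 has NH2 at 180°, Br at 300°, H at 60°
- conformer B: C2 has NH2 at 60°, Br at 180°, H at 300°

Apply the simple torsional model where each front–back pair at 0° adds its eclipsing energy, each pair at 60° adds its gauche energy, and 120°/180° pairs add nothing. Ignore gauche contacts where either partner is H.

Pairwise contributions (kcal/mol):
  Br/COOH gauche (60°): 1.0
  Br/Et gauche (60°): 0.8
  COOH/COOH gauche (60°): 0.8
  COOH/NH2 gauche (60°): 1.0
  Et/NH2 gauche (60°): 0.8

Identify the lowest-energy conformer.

B

A (staggered): COOH–Br gauche, Et–NH2 gauche, Et–Br gauche; 1.0 + 0.8 + 0.8 = 2.6 kcal/mol.
B (staggered): COOH–NH2 gauche, Et–Br gauche; 1.0 + 0.8 = 1.8 kcal/mol.
B has the lowest total (1.8 kcal/mol).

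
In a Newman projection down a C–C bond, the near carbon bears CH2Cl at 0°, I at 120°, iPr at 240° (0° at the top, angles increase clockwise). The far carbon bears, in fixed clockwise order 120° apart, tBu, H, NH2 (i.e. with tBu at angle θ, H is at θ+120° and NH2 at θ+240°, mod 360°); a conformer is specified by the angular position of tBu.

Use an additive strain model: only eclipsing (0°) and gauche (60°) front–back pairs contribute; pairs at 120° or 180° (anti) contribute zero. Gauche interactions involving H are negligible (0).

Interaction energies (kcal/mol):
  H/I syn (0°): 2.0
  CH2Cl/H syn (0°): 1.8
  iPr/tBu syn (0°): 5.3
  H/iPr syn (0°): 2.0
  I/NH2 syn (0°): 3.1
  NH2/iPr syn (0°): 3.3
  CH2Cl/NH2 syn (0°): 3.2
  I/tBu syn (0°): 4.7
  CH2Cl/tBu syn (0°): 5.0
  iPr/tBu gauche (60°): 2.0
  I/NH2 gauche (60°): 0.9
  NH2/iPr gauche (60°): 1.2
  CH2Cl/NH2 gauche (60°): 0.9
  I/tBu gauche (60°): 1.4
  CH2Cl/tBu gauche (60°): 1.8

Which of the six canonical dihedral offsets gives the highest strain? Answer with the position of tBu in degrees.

tBu at 0° (eclipsed): CH2Cl–tBu eclipsed, I–H eclipsed, iPr–NH2 eclipsed; 5.0 + 2.0 + 3.3 = 10.3 kcal/mol.
tBu at 60° (staggered): CH2Cl–tBu gauche, CH2Cl–NH2 gauche, I–tBu gauche, iPr–NH2 gauche; 1.8 + 0.9 + 1.4 + 1.2 = 5.3 kcal/mol.
tBu at 120° (eclipsed): CH2Cl–NH2 eclipsed, I–tBu eclipsed, iPr–H eclipsed; 3.2 + 4.7 + 2.0 = 9.9 kcal/mol.
tBu at 180° (staggered): CH2Cl–NH2 gauche, I–tBu gauche, I–NH2 gauche, iPr–tBu gauche; 0.9 + 1.4 + 0.9 + 2.0 = 5.2 kcal/mol.
tBu at 240° (eclipsed): CH2Cl–H eclipsed, I–NH2 eclipsed, iPr–tBu eclipsed; 1.8 + 3.1 + 5.3 = 10.2 kcal/mol.
tBu at 300° (staggered): CH2Cl–tBu gauche, I–NH2 gauche, iPr–tBu gauche, iPr–NH2 gauche; 1.8 + 0.9 + 2.0 + 1.2 = 5.9 kcal/mol.
The maximum (10.3 kcal/mol) occurs with tBu at 0°.

0°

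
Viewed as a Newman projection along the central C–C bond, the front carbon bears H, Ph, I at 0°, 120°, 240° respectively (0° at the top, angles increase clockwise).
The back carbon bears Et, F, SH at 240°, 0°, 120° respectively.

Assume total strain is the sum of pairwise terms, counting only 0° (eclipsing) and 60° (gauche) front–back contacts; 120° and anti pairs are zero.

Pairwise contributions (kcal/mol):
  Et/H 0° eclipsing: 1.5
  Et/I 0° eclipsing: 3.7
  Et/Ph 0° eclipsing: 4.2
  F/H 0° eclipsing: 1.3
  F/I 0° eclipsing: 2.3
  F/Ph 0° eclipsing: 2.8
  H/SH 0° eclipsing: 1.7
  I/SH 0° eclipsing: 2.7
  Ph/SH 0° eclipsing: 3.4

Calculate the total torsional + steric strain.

This conformer (eclipsed): H(0°)/F(0°) eclipsed 1.3; Ph(120°)/SH(120°) eclipsed 3.4; I(240°)/Et(240°) eclipsed 3.7 → 8.4 kcal/mol.

8.4 kcal/mol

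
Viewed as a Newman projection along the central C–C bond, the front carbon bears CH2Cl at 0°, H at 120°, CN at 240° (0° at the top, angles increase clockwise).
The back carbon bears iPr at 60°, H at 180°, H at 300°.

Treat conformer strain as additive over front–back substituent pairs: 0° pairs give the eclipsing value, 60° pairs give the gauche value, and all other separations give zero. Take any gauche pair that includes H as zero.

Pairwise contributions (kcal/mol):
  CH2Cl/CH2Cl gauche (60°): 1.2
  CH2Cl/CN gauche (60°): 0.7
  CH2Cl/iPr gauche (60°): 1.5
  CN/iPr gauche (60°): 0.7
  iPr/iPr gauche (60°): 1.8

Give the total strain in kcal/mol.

1.5 kcal/mol

This conformer (staggered): CH2Cl–iPr gauche; 1.5 = 1.5 kcal/mol.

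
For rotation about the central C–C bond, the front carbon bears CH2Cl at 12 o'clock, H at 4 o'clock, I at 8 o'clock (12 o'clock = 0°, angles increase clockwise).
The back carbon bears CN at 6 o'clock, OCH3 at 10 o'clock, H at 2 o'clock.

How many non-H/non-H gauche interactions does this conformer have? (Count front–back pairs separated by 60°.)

Non-H gauche pairs: CH2Cl(0°)/OCH3(300°); I(240°)/CN(180°); I(240°)/OCH3(300°) — 3 interactions.

3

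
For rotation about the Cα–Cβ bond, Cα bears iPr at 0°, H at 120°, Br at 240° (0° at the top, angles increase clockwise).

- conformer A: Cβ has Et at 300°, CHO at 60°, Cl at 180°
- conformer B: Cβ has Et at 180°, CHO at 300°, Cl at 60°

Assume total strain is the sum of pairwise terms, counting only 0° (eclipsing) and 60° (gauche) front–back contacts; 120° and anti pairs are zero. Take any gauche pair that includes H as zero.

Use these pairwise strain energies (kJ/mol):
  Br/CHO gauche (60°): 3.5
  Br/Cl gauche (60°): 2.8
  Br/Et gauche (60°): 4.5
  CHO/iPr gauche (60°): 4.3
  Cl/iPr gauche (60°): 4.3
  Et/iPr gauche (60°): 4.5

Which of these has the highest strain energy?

B

A (staggered): iPr–Et gauche, iPr–CHO gauche, Br–Et gauche, Br–Cl gauche; 4.5 + 4.3 + 4.5 + 2.8 = 16.1 kJ/mol.
B (staggered): iPr–CHO gauche, iPr–Cl gauche, Br–Et gauche, Br–CHO gauche; 4.3 + 4.3 + 4.5 + 3.5 = 16.6 kJ/mol.
B has the highest total (16.6 kJ/mol).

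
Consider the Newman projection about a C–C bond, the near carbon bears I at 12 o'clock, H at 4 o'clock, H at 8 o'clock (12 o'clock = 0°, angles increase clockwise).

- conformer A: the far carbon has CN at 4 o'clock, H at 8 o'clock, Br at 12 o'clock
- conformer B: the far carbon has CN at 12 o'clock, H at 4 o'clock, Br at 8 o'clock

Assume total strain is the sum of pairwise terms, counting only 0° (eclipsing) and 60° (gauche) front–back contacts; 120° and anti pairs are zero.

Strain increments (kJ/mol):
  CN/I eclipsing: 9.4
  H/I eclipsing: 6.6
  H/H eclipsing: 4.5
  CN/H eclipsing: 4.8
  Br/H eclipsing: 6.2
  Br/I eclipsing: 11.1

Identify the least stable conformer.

A (eclipsed): I–Br eclipsed, H–CN eclipsed, H–H eclipsed; 11.1 + 4.8 + 4.5 = 20.4 kJ/mol.
B (eclipsed): I–CN eclipsed, H–H eclipsed, H–Br eclipsed; 9.4 + 4.5 + 6.2 = 20.1 kJ/mol.
A has the highest total (20.4 kJ/mol).

A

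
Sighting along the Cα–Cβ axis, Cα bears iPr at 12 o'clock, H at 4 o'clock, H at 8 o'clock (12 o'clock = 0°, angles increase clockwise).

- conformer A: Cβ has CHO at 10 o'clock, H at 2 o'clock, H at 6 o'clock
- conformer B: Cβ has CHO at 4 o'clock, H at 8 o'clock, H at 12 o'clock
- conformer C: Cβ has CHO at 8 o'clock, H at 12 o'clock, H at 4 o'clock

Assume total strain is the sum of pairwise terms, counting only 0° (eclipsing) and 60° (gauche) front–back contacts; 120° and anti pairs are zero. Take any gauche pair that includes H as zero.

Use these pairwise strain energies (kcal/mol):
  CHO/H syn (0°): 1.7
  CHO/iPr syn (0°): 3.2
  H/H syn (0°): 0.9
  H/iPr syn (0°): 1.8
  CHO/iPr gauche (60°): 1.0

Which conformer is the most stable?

A (staggered): iPr(0°)/CHO(300°) gauche 1.0 → 1.0 kcal/mol.
B (eclipsed): iPr(0°)/H(0°) eclipsed 1.8; H(120°)/CHO(120°) eclipsed 1.7; H(240°)/H(240°) eclipsed 0.9 → 4.4 kcal/mol.
C (eclipsed): iPr(0°)/H(0°) eclipsed 1.8; H(120°)/H(120°) eclipsed 0.9; H(240°)/CHO(240°) eclipsed 1.7 → 4.4 kcal/mol.
A has the lowest total (1.0 kcal/mol).

A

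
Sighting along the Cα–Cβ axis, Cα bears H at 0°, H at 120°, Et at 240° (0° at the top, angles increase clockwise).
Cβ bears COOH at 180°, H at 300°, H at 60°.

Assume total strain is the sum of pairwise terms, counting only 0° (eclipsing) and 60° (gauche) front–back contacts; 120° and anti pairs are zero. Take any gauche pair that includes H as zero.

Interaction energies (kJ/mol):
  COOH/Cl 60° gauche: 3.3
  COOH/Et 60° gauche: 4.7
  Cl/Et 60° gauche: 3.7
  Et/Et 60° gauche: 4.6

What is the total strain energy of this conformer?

This conformer (staggered): Et(240°)/COOH(180°) gauche 4.7 → 4.7 kJ/mol.

4.7 kJ/mol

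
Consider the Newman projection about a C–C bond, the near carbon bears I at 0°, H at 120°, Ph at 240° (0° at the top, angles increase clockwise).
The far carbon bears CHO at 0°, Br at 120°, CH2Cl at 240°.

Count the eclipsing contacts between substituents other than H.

Non-H eclipsing pairs: I(0°)/CHO(0°); Ph(240°)/CH2Cl(240°) — 2 interactions.

2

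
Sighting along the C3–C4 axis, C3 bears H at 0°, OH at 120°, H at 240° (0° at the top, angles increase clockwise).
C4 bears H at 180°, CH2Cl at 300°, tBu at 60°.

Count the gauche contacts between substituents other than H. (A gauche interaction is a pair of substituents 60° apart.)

Non-H gauche pairs: OH(120°)/tBu(60°) — 1 interaction.

1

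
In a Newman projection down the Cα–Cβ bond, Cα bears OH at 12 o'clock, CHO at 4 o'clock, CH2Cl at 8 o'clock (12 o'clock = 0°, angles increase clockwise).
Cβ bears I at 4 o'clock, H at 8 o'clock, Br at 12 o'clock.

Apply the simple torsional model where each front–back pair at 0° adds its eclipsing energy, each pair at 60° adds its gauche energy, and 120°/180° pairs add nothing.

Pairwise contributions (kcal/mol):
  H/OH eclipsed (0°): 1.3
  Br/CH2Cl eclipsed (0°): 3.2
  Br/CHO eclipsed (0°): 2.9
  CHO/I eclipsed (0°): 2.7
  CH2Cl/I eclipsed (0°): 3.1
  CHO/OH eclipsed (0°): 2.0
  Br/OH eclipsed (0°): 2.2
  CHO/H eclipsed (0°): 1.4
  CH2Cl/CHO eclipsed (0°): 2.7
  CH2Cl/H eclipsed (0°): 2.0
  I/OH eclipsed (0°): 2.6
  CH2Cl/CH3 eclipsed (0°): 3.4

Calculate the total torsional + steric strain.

This conformer (eclipsed): OH–Br eclipsed, CHO–I eclipsed, CH2Cl–H eclipsed; 2.2 + 2.7 + 2.0 = 6.9 kcal/mol.

6.9 kcal/mol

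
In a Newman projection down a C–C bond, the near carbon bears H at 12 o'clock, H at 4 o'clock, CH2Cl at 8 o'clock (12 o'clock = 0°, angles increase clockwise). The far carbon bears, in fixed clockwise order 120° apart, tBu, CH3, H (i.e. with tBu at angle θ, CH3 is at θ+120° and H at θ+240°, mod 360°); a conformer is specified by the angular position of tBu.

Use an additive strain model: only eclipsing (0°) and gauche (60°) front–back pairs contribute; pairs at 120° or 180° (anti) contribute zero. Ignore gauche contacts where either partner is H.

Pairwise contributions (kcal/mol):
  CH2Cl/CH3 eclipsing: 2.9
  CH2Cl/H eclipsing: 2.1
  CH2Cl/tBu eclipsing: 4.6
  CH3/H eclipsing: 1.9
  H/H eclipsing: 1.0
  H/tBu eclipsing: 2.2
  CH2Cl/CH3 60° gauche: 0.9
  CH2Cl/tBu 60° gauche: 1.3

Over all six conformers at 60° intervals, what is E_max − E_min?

tBu at 0° (eclipsed): H(0°)/tBu(0°) eclipsed 2.2; H(120°)/CH3(120°) eclipsed 1.9; CH2Cl(240°)/H(240°) eclipsed 2.1 → 6.2 kcal/mol.
tBu at 60° (staggered): CH2Cl(240°)/CH3(180°) gauche 0.9 → 0.9 kcal/mol.
tBu at 120° (eclipsed): H(0°)/H(0°) eclipsed 1.0; H(120°)/tBu(120°) eclipsed 2.2; CH2Cl(240°)/CH3(240°) eclipsed 2.9 → 6.1 kcal/mol.
tBu at 180° (staggered): CH2Cl(240°)/tBu(180°) gauche 1.3; CH2Cl(240°)/CH3(300°) gauche 0.9 → 2.2 kcal/mol.
tBu at 240° (eclipsed): H(0°)/CH3(0°) eclipsed 1.9; H(120°)/H(120°) eclipsed 1.0; CH2Cl(240°)/tBu(240°) eclipsed 4.6 → 7.5 kcal/mol.
tBu at 300° (staggered): CH2Cl(240°)/tBu(300°) gauche 1.3 → 1.3 kcal/mol.
Max at 240° (7.5 kcal/mol), min at 60° (0.9 kcal/mol); barrier = 6.6 kcal/mol.

6.6 kcal/mol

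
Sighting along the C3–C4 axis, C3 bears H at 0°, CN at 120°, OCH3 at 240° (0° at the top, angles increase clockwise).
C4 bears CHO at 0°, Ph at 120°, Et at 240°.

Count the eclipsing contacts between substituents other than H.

Non-H eclipsing pairs: CN(120°)/Ph(120°); OCH3(240°)/Et(240°) — 2 interactions.

2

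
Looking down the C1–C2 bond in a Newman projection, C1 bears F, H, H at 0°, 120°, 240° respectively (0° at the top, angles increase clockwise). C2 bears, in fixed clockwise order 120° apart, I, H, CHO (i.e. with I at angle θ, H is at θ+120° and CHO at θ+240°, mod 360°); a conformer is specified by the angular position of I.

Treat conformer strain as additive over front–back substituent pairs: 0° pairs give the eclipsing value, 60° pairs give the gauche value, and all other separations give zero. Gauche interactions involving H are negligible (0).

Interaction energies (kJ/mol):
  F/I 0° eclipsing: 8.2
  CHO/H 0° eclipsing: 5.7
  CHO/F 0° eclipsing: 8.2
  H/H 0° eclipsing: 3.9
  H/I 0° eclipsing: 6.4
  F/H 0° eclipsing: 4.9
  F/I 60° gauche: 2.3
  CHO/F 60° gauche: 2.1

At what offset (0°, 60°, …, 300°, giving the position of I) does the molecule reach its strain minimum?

I at 0° is eclipsed. F at 0° is eclipsed with I at 0° (8.2); H at 120° is eclipsed with H at 120° (3.9); H at 240° is eclipsed with CHO at 240° (5.7). Total 17.8 kJ/mol.
I at 60° is staggered. F at 0° is gauche with I at 60° (2.3); F at 0° is gauche with CHO at 300° (2.1). Total 4.4 kJ/mol.
I at 120° is eclipsed. F at 0° is eclipsed with CHO at 0° (8.2); H at 120° is eclipsed with I at 120° (6.4); H at 240° is eclipsed with H at 240° (3.9). Total 18.5 kJ/mol.
I at 180° is staggered. F at 0° is gauche with CHO at 60° (2.1). Total 2.1 kJ/mol.
I at 240° is eclipsed. F at 0° is eclipsed with H at 0° (4.9); H at 120° is eclipsed with CHO at 120° (5.7); H at 240° is eclipsed with I at 240° (6.4). Total 17.0 kJ/mol.
I at 300° is staggered. F at 0° is gauche with I at 300° (2.3). Total 2.3 kJ/mol.
The minimum (2.1 kJ/mol) occurs with I at 180°.

180°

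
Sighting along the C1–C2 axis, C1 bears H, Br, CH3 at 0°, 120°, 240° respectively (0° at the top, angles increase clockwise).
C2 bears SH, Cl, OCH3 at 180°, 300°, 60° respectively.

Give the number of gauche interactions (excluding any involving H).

4

Non-H gauche pairs: Br(120°)/SH(180°); Br(120°)/OCH3(60°); CH3(240°)/SH(180°); CH3(240°)/Cl(300°) — 4 interactions.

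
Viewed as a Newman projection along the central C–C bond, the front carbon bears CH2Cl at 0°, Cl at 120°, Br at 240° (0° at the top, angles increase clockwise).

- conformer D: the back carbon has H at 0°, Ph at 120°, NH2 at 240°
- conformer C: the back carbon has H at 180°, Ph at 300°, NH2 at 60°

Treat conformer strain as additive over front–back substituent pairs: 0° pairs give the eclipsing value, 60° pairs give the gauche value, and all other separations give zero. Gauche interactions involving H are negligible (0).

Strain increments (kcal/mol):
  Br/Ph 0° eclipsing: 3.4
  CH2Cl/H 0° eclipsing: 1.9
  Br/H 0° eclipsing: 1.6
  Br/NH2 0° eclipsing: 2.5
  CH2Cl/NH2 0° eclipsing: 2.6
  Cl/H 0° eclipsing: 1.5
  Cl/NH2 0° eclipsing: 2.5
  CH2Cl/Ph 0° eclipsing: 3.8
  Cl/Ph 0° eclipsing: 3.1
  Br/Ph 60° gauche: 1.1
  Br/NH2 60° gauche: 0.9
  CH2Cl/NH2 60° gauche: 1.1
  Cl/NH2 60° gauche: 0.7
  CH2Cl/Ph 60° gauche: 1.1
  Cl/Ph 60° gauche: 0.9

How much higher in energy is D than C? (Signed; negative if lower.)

+3.5 kcal/mol

D (eclipsed): CH2Cl–H eclipsed, Cl–Ph eclipsed, Br–NH2 eclipsed; 1.9 + 3.1 + 2.5 = 7.5 kcal/mol.
C (staggered): CH2Cl–Ph gauche, CH2Cl–NH2 gauche, Cl–NH2 gauche, Br–Ph gauche; 1.1 + 1.1 + 0.7 + 1.1 = 4.0 kcal/mol.
E(D) − E(C) = 7.5 − 4.0 = +3.5 kcal/mol.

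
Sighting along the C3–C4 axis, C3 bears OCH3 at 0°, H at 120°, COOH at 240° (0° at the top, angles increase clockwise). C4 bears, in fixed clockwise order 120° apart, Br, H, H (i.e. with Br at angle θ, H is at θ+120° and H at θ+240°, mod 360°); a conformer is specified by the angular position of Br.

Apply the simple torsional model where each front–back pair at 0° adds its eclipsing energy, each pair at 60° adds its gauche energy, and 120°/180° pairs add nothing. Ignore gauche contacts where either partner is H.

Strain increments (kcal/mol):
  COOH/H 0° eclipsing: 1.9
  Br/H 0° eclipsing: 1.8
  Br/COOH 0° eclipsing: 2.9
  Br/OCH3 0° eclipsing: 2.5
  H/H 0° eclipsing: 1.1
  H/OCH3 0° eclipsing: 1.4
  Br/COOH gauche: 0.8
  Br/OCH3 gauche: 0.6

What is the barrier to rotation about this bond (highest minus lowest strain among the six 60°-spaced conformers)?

Br at 0° (eclipsed): OCH3–Br eclipsed, H–H eclipsed, COOH–H eclipsed; 2.5 + 1.1 + 1.9 = 5.5 kcal/mol.
Br at 60° (staggered): OCH3–Br gauche; 0.6 = 0.6 kcal/mol.
Br at 120° (eclipsed): OCH3–H eclipsed, H–Br eclipsed, COOH–H eclipsed; 1.4 + 1.8 + 1.9 = 5.1 kcal/mol.
Br at 180° (staggered): COOH–Br gauche; 0.8 = 0.8 kcal/mol.
Br at 240° (eclipsed): OCH3–H eclipsed, H–H eclipsed, COOH–Br eclipsed; 1.4 + 1.1 + 2.9 = 5.4 kcal/mol.
Br at 300° (staggered): OCH3–Br gauche, COOH–Br gauche; 0.6 + 0.8 = 1.4 kcal/mol.
Max at 0° (5.5 kcal/mol), min at 60° (0.6 kcal/mol); barrier = 4.9 kcal/mol.

4.9 kcal/mol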